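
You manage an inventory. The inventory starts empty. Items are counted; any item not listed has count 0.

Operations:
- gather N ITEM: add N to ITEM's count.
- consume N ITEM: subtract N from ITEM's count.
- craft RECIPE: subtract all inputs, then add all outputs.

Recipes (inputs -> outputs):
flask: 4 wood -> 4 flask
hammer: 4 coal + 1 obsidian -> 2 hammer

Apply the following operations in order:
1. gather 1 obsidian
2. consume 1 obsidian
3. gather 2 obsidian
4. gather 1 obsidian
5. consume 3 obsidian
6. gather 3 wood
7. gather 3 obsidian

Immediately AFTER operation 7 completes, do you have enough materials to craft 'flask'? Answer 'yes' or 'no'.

Answer: no

Derivation:
After 1 (gather 1 obsidian): obsidian=1
After 2 (consume 1 obsidian): (empty)
After 3 (gather 2 obsidian): obsidian=2
After 4 (gather 1 obsidian): obsidian=3
After 5 (consume 3 obsidian): (empty)
After 6 (gather 3 wood): wood=3
After 7 (gather 3 obsidian): obsidian=3 wood=3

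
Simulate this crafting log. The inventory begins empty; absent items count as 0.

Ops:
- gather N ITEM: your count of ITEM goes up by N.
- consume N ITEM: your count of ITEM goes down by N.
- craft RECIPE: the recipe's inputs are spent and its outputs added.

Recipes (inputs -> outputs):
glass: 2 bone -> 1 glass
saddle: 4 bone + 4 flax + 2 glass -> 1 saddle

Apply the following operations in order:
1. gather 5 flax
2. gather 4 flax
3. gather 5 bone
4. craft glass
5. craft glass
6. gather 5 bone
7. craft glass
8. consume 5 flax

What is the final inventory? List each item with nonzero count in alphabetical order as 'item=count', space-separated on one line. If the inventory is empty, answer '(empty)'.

After 1 (gather 5 flax): flax=5
After 2 (gather 4 flax): flax=9
After 3 (gather 5 bone): bone=5 flax=9
After 4 (craft glass): bone=3 flax=9 glass=1
After 5 (craft glass): bone=1 flax=9 glass=2
After 6 (gather 5 bone): bone=6 flax=9 glass=2
After 7 (craft glass): bone=4 flax=9 glass=3
After 8 (consume 5 flax): bone=4 flax=4 glass=3

Answer: bone=4 flax=4 glass=3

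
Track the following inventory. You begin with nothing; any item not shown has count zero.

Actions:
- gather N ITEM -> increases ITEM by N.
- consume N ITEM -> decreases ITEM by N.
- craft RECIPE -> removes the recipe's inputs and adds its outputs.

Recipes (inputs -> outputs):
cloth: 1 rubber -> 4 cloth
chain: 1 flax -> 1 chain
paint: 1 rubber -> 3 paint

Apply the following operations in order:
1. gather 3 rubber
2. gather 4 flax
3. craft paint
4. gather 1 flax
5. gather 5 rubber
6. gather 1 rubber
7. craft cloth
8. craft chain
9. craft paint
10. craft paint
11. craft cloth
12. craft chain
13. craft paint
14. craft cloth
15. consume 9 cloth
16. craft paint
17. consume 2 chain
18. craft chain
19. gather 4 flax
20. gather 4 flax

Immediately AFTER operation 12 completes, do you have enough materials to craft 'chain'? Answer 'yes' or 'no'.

After 1 (gather 3 rubber): rubber=3
After 2 (gather 4 flax): flax=4 rubber=3
After 3 (craft paint): flax=4 paint=3 rubber=2
After 4 (gather 1 flax): flax=5 paint=3 rubber=2
After 5 (gather 5 rubber): flax=5 paint=3 rubber=7
After 6 (gather 1 rubber): flax=5 paint=3 rubber=8
After 7 (craft cloth): cloth=4 flax=5 paint=3 rubber=7
After 8 (craft chain): chain=1 cloth=4 flax=4 paint=3 rubber=7
After 9 (craft paint): chain=1 cloth=4 flax=4 paint=6 rubber=6
After 10 (craft paint): chain=1 cloth=4 flax=4 paint=9 rubber=5
After 11 (craft cloth): chain=1 cloth=8 flax=4 paint=9 rubber=4
After 12 (craft chain): chain=2 cloth=8 flax=3 paint=9 rubber=4

Answer: yes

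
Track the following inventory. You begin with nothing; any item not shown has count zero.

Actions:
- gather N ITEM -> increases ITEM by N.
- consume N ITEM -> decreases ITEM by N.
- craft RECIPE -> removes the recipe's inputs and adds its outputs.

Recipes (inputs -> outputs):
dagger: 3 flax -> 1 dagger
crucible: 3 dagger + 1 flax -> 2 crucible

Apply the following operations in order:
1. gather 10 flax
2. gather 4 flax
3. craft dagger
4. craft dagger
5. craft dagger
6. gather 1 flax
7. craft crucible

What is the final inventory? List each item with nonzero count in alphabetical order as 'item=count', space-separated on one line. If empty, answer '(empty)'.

After 1 (gather 10 flax): flax=10
After 2 (gather 4 flax): flax=14
After 3 (craft dagger): dagger=1 flax=11
After 4 (craft dagger): dagger=2 flax=8
After 5 (craft dagger): dagger=3 flax=5
After 6 (gather 1 flax): dagger=3 flax=6
After 7 (craft crucible): crucible=2 flax=5

Answer: crucible=2 flax=5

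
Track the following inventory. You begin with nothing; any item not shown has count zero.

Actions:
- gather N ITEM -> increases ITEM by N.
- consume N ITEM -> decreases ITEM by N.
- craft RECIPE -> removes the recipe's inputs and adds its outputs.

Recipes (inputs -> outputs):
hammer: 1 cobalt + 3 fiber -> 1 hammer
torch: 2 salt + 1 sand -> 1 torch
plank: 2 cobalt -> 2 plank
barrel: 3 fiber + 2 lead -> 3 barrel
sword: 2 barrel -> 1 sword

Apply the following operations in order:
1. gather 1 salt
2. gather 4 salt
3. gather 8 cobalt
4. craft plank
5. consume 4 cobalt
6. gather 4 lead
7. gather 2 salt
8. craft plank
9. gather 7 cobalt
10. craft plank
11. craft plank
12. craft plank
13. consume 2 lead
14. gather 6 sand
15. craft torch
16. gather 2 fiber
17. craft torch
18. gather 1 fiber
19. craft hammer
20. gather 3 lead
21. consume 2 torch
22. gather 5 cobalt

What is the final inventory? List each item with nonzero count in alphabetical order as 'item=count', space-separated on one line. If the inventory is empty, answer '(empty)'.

After 1 (gather 1 salt): salt=1
After 2 (gather 4 salt): salt=5
After 3 (gather 8 cobalt): cobalt=8 salt=5
After 4 (craft plank): cobalt=6 plank=2 salt=5
After 5 (consume 4 cobalt): cobalt=2 plank=2 salt=5
After 6 (gather 4 lead): cobalt=2 lead=4 plank=2 salt=5
After 7 (gather 2 salt): cobalt=2 lead=4 plank=2 salt=7
After 8 (craft plank): lead=4 plank=4 salt=7
After 9 (gather 7 cobalt): cobalt=7 lead=4 plank=4 salt=7
After 10 (craft plank): cobalt=5 lead=4 plank=6 salt=7
After 11 (craft plank): cobalt=3 lead=4 plank=8 salt=7
After 12 (craft plank): cobalt=1 lead=4 plank=10 salt=7
After 13 (consume 2 lead): cobalt=1 lead=2 plank=10 salt=7
After 14 (gather 6 sand): cobalt=1 lead=2 plank=10 salt=7 sand=6
After 15 (craft torch): cobalt=1 lead=2 plank=10 salt=5 sand=5 torch=1
After 16 (gather 2 fiber): cobalt=1 fiber=2 lead=2 plank=10 salt=5 sand=5 torch=1
After 17 (craft torch): cobalt=1 fiber=2 lead=2 plank=10 salt=3 sand=4 torch=2
After 18 (gather 1 fiber): cobalt=1 fiber=3 lead=2 plank=10 salt=3 sand=4 torch=2
After 19 (craft hammer): hammer=1 lead=2 plank=10 salt=3 sand=4 torch=2
After 20 (gather 3 lead): hammer=1 lead=5 plank=10 salt=3 sand=4 torch=2
After 21 (consume 2 torch): hammer=1 lead=5 plank=10 salt=3 sand=4
After 22 (gather 5 cobalt): cobalt=5 hammer=1 lead=5 plank=10 salt=3 sand=4

Answer: cobalt=5 hammer=1 lead=5 plank=10 salt=3 sand=4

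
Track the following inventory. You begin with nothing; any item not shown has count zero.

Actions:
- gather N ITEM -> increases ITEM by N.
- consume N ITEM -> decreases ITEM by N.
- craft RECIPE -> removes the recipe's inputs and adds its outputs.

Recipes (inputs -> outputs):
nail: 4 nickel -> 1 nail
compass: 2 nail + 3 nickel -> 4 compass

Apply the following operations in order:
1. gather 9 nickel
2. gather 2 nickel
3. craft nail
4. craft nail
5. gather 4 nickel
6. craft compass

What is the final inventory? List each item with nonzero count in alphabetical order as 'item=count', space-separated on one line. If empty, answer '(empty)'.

After 1 (gather 9 nickel): nickel=9
After 2 (gather 2 nickel): nickel=11
After 3 (craft nail): nail=1 nickel=7
After 4 (craft nail): nail=2 nickel=3
After 5 (gather 4 nickel): nail=2 nickel=7
After 6 (craft compass): compass=4 nickel=4

Answer: compass=4 nickel=4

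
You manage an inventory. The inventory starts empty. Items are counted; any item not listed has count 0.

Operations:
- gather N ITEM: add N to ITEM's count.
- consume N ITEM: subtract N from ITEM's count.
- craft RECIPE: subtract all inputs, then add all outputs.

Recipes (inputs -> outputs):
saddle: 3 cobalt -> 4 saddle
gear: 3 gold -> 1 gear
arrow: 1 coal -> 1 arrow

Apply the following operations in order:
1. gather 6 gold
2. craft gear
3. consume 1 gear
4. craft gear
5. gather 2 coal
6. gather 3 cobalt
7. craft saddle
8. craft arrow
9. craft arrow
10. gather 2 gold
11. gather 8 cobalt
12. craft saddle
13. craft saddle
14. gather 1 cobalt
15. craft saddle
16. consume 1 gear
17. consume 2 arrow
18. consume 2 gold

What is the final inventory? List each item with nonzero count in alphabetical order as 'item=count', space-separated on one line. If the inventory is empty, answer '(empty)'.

After 1 (gather 6 gold): gold=6
After 2 (craft gear): gear=1 gold=3
After 3 (consume 1 gear): gold=3
After 4 (craft gear): gear=1
After 5 (gather 2 coal): coal=2 gear=1
After 6 (gather 3 cobalt): coal=2 cobalt=3 gear=1
After 7 (craft saddle): coal=2 gear=1 saddle=4
After 8 (craft arrow): arrow=1 coal=1 gear=1 saddle=4
After 9 (craft arrow): arrow=2 gear=1 saddle=4
After 10 (gather 2 gold): arrow=2 gear=1 gold=2 saddle=4
After 11 (gather 8 cobalt): arrow=2 cobalt=8 gear=1 gold=2 saddle=4
After 12 (craft saddle): arrow=2 cobalt=5 gear=1 gold=2 saddle=8
After 13 (craft saddle): arrow=2 cobalt=2 gear=1 gold=2 saddle=12
After 14 (gather 1 cobalt): arrow=2 cobalt=3 gear=1 gold=2 saddle=12
After 15 (craft saddle): arrow=2 gear=1 gold=2 saddle=16
After 16 (consume 1 gear): arrow=2 gold=2 saddle=16
After 17 (consume 2 arrow): gold=2 saddle=16
After 18 (consume 2 gold): saddle=16

Answer: saddle=16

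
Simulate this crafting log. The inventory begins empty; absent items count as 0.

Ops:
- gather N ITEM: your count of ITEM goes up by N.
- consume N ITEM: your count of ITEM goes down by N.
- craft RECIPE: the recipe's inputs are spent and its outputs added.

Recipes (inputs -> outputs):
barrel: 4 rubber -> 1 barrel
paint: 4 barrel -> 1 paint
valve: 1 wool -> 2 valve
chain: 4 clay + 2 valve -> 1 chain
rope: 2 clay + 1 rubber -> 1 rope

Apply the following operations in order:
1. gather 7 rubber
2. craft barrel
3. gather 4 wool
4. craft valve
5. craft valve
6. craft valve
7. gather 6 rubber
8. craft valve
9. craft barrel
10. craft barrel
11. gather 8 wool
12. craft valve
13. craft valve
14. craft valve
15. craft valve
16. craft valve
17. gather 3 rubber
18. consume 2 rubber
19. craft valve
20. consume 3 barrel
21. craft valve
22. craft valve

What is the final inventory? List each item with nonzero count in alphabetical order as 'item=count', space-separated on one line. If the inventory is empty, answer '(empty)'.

After 1 (gather 7 rubber): rubber=7
After 2 (craft barrel): barrel=1 rubber=3
After 3 (gather 4 wool): barrel=1 rubber=3 wool=4
After 4 (craft valve): barrel=1 rubber=3 valve=2 wool=3
After 5 (craft valve): barrel=1 rubber=3 valve=4 wool=2
After 6 (craft valve): barrel=1 rubber=3 valve=6 wool=1
After 7 (gather 6 rubber): barrel=1 rubber=9 valve=6 wool=1
After 8 (craft valve): barrel=1 rubber=9 valve=8
After 9 (craft barrel): barrel=2 rubber=5 valve=8
After 10 (craft barrel): barrel=3 rubber=1 valve=8
After 11 (gather 8 wool): barrel=3 rubber=1 valve=8 wool=8
After 12 (craft valve): barrel=3 rubber=1 valve=10 wool=7
After 13 (craft valve): barrel=3 rubber=1 valve=12 wool=6
After 14 (craft valve): barrel=3 rubber=1 valve=14 wool=5
After 15 (craft valve): barrel=3 rubber=1 valve=16 wool=4
After 16 (craft valve): barrel=3 rubber=1 valve=18 wool=3
After 17 (gather 3 rubber): barrel=3 rubber=4 valve=18 wool=3
After 18 (consume 2 rubber): barrel=3 rubber=2 valve=18 wool=3
After 19 (craft valve): barrel=3 rubber=2 valve=20 wool=2
After 20 (consume 3 barrel): rubber=2 valve=20 wool=2
After 21 (craft valve): rubber=2 valve=22 wool=1
After 22 (craft valve): rubber=2 valve=24

Answer: rubber=2 valve=24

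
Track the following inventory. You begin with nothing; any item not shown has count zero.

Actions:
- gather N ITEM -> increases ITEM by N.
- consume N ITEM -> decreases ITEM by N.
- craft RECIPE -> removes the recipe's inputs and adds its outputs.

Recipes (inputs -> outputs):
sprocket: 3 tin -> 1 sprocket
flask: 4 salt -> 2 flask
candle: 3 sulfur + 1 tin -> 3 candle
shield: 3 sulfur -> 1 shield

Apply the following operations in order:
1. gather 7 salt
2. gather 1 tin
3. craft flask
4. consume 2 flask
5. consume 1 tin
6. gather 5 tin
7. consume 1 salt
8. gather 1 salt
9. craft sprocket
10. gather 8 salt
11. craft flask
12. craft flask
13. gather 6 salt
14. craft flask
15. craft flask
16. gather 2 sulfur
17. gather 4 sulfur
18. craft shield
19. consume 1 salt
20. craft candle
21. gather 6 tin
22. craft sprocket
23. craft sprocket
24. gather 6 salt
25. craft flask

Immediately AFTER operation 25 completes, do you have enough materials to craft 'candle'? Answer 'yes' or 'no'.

Answer: no

Derivation:
After 1 (gather 7 salt): salt=7
After 2 (gather 1 tin): salt=7 tin=1
After 3 (craft flask): flask=2 salt=3 tin=1
After 4 (consume 2 flask): salt=3 tin=1
After 5 (consume 1 tin): salt=3
After 6 (gather 5 tin): salt=3 tin=5
After 7 (consume 1 salt): salt=2 tin=5
After 8 (gather 1 salt): salt=3 tin=5
After 9 (craft sprocket): salt=3 sprocket=1 tin=2
After 10 (gather 8 salt): salt=11 sprocket=1 tin=2
After 11 (craft flask): flask=2 salt=7 sprocket=1 tin=2
After 12 (craft flask): flask=4 salt=3 sprocket=1 tin=2
After 13 (gather 6 salt): flask=4 salt=9 sprocket=1 tin=2
After 14 (craft flask): flask=6 salt=5 sprocket=1 tin=2
After 15 (craft flask): flask=8 salt=1 sprocket=1 tin=2
After 16 (gather 2 sulfur): flask=8 salt=1 sprocket=1 sulfur=2 tin=2
After 17 (gather 4 sulfur): flask=8 salt=1 sprocket=1 sulfur=6 tin=2
After 18 (craft shield): flask=8 salt=1 shield=1 sprocket=1 sulfur=3 tin=2
After 19 (consume 1 salt): flask=8 shield=1 sprocket=1 sulfur=3 tin=2
After 20 (craft candle): candle=3 flask=8 shield=1 sprocket=1 tin=1
After 21 (gather 6 tin): candle=3 flask=8 shield=1 sprocket=1 tin=7
After 22 (craft sprocket): candle=3 flask=8 shield=1 sprocket=2 tin=4
After 23 (craft sprocket): candle=3 flask=8 shield=1 sprocket=3 tin=1
After 24 (gather 6 salt): candle=3 flask=8 salt=6 shield=1 sprocket=3 tin=1
After 25 (craft flask): candle=3 flask=10 salt=2 shield=1 sprocket=3 tin=1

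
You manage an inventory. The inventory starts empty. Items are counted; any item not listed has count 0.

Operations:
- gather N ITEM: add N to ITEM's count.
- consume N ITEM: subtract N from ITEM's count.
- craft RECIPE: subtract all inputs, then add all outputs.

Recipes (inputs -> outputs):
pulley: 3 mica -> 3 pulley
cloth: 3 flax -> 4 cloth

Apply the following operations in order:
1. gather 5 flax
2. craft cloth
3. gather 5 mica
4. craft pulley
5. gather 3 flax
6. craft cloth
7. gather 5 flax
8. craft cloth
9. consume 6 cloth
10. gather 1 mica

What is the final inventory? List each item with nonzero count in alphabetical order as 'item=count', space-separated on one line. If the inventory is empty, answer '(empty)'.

After 1 (gather 5 flax): flax=5
After 2 (craft cloth): cloth=4 flax=2
After 3 (gather 5 mica): cloth=4 flax=2 mica=5
After 4 (craft pulley): cloth=4 flax=2 mica=2 pulley=3
After 5 (gather 3 flax): cloth=4 flax=5 mica=2 pulley=3
After 6 (craft cloth): cloth=8 flax=2 mica=2 pulley=3
After 7 (gather 5 flax): cloth=8 flax=7 mica=2 pulley=3
After 8 (craft cloth): cloth=12 flax=4 mica=2 pulley=3
After 9 (consume 6 cloth): cloth=6 flax=4 mica=2 pulley=3
After 10 (gather 1 mica): cloth=6 flax=4 mica=3 pulley=3

Answer: cloth=6 flax=4 mica=3 pulley=3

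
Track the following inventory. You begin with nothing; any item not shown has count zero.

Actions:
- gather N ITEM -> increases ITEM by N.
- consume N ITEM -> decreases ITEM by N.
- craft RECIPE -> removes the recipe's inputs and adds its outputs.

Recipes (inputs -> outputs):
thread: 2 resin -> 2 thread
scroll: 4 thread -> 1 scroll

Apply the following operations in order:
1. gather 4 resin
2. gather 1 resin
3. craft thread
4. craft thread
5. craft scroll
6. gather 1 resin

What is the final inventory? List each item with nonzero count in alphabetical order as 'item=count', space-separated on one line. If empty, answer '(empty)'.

After 1 (gather 4 resin): resin=4
After 2 (gather 1 resin): resin=5
After 3 (craft thread): resin=3 thread=2
After 4 (craft thread): resin=1 thread=4
After 5 (craft scroll): resin=1 scroll=1
After 6 (gather 1 resin): resin=2 scroll=1

Answer: resin=2 scroll=1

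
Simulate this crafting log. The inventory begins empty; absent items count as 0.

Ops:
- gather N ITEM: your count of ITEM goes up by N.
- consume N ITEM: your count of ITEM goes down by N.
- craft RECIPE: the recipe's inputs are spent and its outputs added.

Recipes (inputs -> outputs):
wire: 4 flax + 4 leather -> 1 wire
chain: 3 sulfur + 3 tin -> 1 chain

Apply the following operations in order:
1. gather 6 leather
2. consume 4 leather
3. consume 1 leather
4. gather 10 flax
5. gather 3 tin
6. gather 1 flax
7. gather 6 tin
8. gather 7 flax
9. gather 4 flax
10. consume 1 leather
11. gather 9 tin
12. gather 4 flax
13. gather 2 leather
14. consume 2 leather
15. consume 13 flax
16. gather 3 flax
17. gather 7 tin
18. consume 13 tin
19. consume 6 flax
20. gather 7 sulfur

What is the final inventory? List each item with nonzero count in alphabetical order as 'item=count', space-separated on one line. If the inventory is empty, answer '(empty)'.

After 1 (gather 6 leather): leather=6
After 2 (consume 4 leather): leather=2
After 3 (consume 1 leather): leather=1
After 4 (gather 10 flax): flax=10 leather=1
After 5 (gather 3 tin): flax=10 leather=1 tin=3
After 6 (gather 1 flax): flax=11 leather=1 tin=3
After 7 (gather 6 tin): flax=11 leather=1 tin=9
After 8 (gather 7 flax): flax=18 leather=1 tin=9
After 9 (gather 4 flax): flax=22 leather=1 tin=9
After 10 (consume 1 leather): flax=22 tin=9
After 11 (gather 9 tin): flax=22 tin=18
After 12 (gather 4 flax): flax=26 tin=18
After 13 (gather 2 leather): flax=26 leather=2 tin=18
After 14 (consume 2 leather): flax=26 tin=18
After 15 (consume 13 flax): flax=13 tin=18
After 16 (gather 3 flax): flax=16 tin=18
After 17 (gather 7 tin): flax=16 tin=25
After 18 (consume 13 tin): flax=16 tin=12
After 19 (consume 6 flax): flax=10 tin=12
After 20 (gather 7 sulfur): flax=10 sulfur=7 tin=12

Answer: flax=10 sulfur=7 tin=12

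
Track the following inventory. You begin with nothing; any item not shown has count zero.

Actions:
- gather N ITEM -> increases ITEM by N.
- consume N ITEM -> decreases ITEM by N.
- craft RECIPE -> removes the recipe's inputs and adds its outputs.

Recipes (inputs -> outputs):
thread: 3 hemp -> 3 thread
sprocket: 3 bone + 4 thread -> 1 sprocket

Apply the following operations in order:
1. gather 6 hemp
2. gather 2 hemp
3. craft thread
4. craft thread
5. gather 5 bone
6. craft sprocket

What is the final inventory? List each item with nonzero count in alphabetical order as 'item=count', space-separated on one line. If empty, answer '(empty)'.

After 1 (gather 6 hemp): hemp=6
After 2 (gather 2 hemp): hemp=8
After 3 (craft thread): hemp=5 thread=3
After 4 (craft thread): hemp=2 thread=6
After 5 (gather 5 bone): bone=5 hemp=2 thread=6
After 6 (craft sprocket): bone=2 hemp=2 sprocket=1 thread=2

Answer: bone=2 hemp=2 sprocket=1 thread=2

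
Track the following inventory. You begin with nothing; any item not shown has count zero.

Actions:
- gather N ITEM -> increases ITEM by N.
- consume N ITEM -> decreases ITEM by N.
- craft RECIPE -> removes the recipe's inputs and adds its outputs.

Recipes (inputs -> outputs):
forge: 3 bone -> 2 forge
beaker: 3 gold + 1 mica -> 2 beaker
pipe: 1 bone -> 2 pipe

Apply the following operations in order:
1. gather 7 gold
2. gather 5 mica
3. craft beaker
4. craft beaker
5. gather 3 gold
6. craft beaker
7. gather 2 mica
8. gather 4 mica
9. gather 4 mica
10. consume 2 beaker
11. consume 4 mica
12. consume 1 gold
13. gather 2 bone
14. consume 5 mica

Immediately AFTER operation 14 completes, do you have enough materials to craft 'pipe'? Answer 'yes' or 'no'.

After 1 (gather 7 gold): gold=7
After 2 (gather 5 mica): gold=7 mica=5
After 3 (craft beaker): beaker=2 gold=4 mica=4
After 4 (craft beaker): beaker=4 gold=1 mica=3
After 5 (gather 3 gold): beaker=4 gold=4 mica=3
After 6 (craft beaker): beaker=6 gold=1 mica=2
After 7 (gather 2 mica): beaker=6 gold=1 mica=4
After 8 (gather 4 mica): beaker=6 gold=1 mica=8
After 9 (gather 4 mica): beaker=6 gold=1 mica=12
After 10 (consume 2 beaker): beaker=4 gold=1 mica=12
After 11 (consume 4 mica): beaker=4 gold=1 mica=8
After 12 (consume 1 gold): beaker=4 mica=8
After 13 (gather 2 bone): beaker=4 bone=2 mica=8
After 14 (consume 5 mica): beaker=4 bone=2 mica=3

Answer: yes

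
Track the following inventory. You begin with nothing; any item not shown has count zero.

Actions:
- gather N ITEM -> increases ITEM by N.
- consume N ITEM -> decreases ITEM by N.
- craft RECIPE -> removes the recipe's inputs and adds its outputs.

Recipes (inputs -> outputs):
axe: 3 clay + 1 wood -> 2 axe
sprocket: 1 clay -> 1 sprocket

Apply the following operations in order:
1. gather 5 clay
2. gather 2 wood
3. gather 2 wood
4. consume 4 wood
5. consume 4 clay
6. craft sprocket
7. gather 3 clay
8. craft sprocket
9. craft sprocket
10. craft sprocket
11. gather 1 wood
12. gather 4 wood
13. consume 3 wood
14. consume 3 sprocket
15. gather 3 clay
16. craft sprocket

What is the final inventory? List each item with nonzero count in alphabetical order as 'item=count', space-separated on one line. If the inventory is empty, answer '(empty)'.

After 1 (gather 5 clay): clay=5
After 2 (gather 2 wood): clay=5 wood=2
After 3 (gather 2 wood): clay=5 wood=4
After 4 (consume 4 wood): clay=5
After 5 (consume 4 clay): clay=1
After 6 (craft sprocket): sprocket=1
After 7 (gather 3 clay): clay=3 sprocket=1
After 8 (craft sprocket): clay=2 sprocket=2
After 9 (craft sprocket): clay=1 sprocket=3
After 10 (craft sprocket): sprocket=4
After 11 (gather 1 wood): sprocket=4 wood=1
After 12 (gather 4 wood): sprocket=4 wood=5
After 13 (consume 3 wood): sprocket=4 wood=2
After 14 (consume 3 sprocket): sprocket=1 wood=2
After 15 (gather 3 clay): clay=3 sprocket=1 wood=2
After 16 (craft sprocket): clay=2 sprocket=2 wood=2

Answer: clay=2 sprocket=2 wood=2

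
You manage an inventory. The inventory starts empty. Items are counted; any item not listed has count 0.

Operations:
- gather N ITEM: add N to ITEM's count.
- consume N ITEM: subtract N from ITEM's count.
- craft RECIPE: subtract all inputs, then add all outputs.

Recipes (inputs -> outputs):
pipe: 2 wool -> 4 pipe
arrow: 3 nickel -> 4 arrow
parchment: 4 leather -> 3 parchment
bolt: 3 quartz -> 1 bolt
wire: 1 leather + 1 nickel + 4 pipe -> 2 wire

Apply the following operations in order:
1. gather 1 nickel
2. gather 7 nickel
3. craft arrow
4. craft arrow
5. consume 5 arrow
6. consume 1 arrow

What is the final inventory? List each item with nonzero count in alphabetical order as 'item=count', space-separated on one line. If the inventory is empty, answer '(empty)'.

Answer: arrow=2 nickel=2

Derivation:
After 1 (gather 1 nickel): nickel=1
After 2 (gather 7 nickel): nickel=8
After 3 (craft arrow): arrow=4 nickel=5
After 4 (craft arrow): arrow=8 nickel=2
After 5 (consume 5 arrow): arrow=3 nickel=2
After 6 (consume 1 arrow): arrow=2 nickel=2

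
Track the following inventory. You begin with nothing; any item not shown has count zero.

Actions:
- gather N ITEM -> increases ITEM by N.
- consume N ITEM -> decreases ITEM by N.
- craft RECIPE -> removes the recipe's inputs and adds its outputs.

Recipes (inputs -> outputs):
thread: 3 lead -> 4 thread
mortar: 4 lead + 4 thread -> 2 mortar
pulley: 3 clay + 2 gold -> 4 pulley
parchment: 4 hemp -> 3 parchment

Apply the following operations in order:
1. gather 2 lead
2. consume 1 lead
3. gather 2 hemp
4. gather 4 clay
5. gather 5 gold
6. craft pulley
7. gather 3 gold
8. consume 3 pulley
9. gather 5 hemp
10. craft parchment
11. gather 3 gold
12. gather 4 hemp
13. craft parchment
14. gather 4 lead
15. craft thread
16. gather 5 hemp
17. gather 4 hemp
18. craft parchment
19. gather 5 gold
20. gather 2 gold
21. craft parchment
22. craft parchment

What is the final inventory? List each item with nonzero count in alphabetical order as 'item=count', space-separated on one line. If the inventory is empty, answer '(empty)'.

After 1 (gather 2 lead): lead=2
After 2 (consume 1 lead): lead=1
After 3 (gather 2 hemp): hemp=2 lead=1
After 4 (gather 4 clay): clay=4 hemp=2 lead=1
After 5 (gather 5 gold): clay=4 gold=5 hemp=2 lead=1
After 6 (craft pulley): clay=1 gold=3 hemp=2 lead=1 pulley=4
After 7 (gather 3 gold): clay=1 gold=6 hemp=2 lead=1 pulley=4
After 8 (consume 3 pulley): clay=1 gold=6 hemp=2 lead=1 pulley=1
After 9 (gather 5 hemp): clay=1 gold=6 hemp=7 lead=1 pulley=1
After 10 (craft parchment): clay=1 gold=6 hemp=3 lead=1 parchment=3 pulley=1
After 11 (gather 3 gold): clay=1 gold=9 hemp=3 lead=1 parchment=3 pulley=1
After 12 (gather 4 hemp): clay=1 gold=9 hemp=7 lead=1 parchment=3 pulley=1
After 13 (craft parchment): clay=1 gold=9 hemp=3 lead=1 parchment=6 pulley=1
After 14 (gather 4 lead): clay=1 gold=9 hemp=3 lead=5 parchment=6 pulley=1
After 15 (craft thread): clay=1 gold=9 hemp=3 lead=2 parchment=6 pulley=1 thread=4
After 16 (gather 5 hemp): clay=1 gold=9 hemp=8 lead=2 parchment=6 pulley=1 thread=4
After 17 (gather 4 hemp): clay=1 gold=9 hemp=12 lead=2 parchment=6 pulley=1 thread=4
After 18 (craft parchment): clay=1 gold=9 hemp=8 lead=2 parchment=9 pulley=1 thread=4
After 19 (gather 5 gold): clay=1 gold=14 hemp=8 lead=2 parchment=9 pulley=1 thread=4
After 20 (gather 2 gold): clay=1 gold=16 hemp=8 lead=2 parchment=9 pulley=1 thread=4
After 21 (craft parchment): clay=1 gold=16 hemp=4 lead=2 parchment=12 pulley=1 thread=4
After 22 (craft parchment): clay=1 gold=16 lead=2 parchment=15 pulley=1 thread=4

Answer: clay=1 gold=16 lead=2 parchment=15 pulley=1 thread=4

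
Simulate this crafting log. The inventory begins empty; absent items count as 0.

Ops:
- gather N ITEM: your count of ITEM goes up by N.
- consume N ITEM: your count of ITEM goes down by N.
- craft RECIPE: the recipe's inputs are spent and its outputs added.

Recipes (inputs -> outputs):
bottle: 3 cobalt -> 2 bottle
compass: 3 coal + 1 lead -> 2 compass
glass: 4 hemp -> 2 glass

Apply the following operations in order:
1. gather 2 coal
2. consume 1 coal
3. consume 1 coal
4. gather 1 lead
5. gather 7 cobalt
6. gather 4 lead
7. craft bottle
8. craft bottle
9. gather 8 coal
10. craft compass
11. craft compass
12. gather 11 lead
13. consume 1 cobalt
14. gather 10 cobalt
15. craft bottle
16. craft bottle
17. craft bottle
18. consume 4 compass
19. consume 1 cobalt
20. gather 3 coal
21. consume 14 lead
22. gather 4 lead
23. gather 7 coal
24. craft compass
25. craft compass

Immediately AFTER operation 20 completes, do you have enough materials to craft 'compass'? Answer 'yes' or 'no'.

Answer: yes

Derivation:
After 1 (gather 2 coal): coal=2
After 2 (consume 1 coal): coal=1
After 3 (consume 1 coal): (empty)
After 4 (gather 1 lead): lead=1
After 5 (gather 7 cobalt): cobalt=7 lead=1
After 6 (gather 4 lead): cobalt=7 lead=5
After 7 (craft bottle): bottle=2 cobalt=4 lead=5
After 8 (craft bottle): bottle=4 cobalt=1 lead=5
After 9 (gather 8 coal): bottle=4 coal=8 cobalt=1 lead=5
After 10 (craft compass): bottle=4 coal=5 cobalt=1 compass=2 lead=4
After 11 (craft compass): bottle=4 coal=2 cobalt=1 compass=4 lead=3
After 12 (gather 11 lead): bottle=4 coal=2 cobalt=1 compass=4 lead=14
After 13 (consume 1 cobalt): bottle=4 coal=2 compass=4 lead=14
After 14 (gather 10 cobalt): bottle=4 coal=2 cobalt=10 compass=4 lead=14
After 15 (craft bottle): bottle=6 coal=2 cobalt=7 compass=4 lead=14
After 16 (craft bottle): bottle=8 coal=2 cobalt=4 compass=4 lead=14
After 17 (craft bottle): bottle=10 coal=2 cobalt=1 compass=4 lead=14
After 18 (consume 4 compass): bottle=10 coal=2 cobalt=1 lead=14
After 19 (consume 1 cobalt): bottle=10 coal=2 lead=14
After 20 (gather 3 coal): bottle=10 coal=5 lead=14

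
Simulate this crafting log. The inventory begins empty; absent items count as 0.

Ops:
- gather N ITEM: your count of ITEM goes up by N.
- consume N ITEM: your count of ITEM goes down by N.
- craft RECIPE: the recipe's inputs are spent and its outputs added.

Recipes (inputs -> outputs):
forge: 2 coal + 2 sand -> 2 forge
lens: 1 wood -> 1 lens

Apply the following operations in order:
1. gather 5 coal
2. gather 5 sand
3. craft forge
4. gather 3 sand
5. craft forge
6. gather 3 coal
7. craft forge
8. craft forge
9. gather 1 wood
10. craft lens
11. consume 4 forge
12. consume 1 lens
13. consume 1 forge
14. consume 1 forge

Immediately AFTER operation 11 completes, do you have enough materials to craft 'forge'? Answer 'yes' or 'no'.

Answer: no

Derivation:
After 1 (gather 5 coal): coal=5
After 2 (gather 5 sand): coal=5 sand=5
After 3 (craft forge): coal=3 forge=2 sand=3
After 4 (gather 3 sand): coal=3 forge=2 sand=6
After 5 (craft forge): coal=1 forge=4 sand=4
After 6 (gather 3 coal): coal=4 forge=4 sand=4
After 7 (craft forge): coal=2 forge=6 sand=2
After 8 (craft forge): forge=8
After 9 (gather 1 wood): forge=8 wood=1
After 10 (craft lens): forge=8 lens=1
After 11 (consume 4 forge): forge=4 lens=1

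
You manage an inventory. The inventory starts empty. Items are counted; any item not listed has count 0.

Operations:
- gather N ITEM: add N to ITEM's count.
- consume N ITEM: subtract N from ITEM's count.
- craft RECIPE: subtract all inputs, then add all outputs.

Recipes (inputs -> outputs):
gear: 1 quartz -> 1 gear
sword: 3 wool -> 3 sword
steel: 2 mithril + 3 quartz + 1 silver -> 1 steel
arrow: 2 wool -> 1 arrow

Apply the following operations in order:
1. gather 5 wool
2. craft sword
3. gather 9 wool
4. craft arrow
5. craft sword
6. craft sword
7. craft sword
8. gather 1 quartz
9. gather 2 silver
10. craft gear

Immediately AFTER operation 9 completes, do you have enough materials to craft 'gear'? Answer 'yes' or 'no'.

Answer: yes

Derivation:
After 1 (gather 5 wool): wool=5
After 2 (craft sword): sword=3 wool=2
After 3 (gather 9 wool): sword=3 wool=11
After 4 (craft arrow): arrow=1 sword=3 wool=9
After 5 (craft sword): arrow=1 sword=6 wool=6
After 6 (craft sword): arrow=1 sword=9 wool=3
After 7 (craft sword): arrow=1 sword=12
After 8 (gather 1 quartz): arrow=1 quartz=1 sword=12
After 9 (gather 2 silver): arrow=1 quartz=1 silver=2 sword=12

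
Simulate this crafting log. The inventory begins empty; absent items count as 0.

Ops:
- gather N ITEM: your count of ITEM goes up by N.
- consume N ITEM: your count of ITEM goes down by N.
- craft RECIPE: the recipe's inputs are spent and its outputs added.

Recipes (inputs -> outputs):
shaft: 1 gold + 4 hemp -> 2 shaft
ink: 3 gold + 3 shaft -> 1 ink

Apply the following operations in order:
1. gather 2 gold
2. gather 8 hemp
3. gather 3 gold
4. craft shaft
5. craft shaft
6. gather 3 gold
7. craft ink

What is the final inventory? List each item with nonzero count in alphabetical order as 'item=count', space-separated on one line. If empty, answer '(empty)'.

Answer: gold=3 ink=1 shaft=1

Derivation:
After 1 (gather 2 gold): gold=2
After 2 (gather 8 hemp): gold=2 hemp=8
After 3 (gather 3 gold): gold=5 hemp=8
After 4 (craft shaft): gold=4 hemp=4 shaft=2
After 5 (craft shaft): gold=3 shaft=4
After 6 (gather 3 gold): gold=6 shaft=4
After 7 (craft ink): gold=3 ink=1 shaft=1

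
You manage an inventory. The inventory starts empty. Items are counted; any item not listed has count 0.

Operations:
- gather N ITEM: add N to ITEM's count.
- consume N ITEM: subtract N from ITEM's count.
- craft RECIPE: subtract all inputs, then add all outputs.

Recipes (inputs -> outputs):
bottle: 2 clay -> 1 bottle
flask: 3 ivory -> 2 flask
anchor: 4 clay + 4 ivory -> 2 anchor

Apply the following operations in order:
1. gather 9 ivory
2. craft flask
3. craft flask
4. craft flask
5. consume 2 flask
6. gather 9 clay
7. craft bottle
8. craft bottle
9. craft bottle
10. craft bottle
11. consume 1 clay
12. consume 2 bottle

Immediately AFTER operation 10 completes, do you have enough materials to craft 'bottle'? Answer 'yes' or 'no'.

Answer: no

Derivation:
After 1 (gather 9 ivory): ivory=9
After 2 (craft flask): flask=2 ivory=6
After 3 (craft flask): flask=4 ivory=3
After 4 (craft flask): flask=6
After 5 (consume 2 flask): flask=4
After 6 (gather 9 clay): clay=9 flask=4
After 7 (craft bottle): bottle=1 clay=7 flask=4
After 8 (craft bottle): bottle=2 clay=5 flask=4
After 9 (craft bottle): bottle=3 clay=3 flask=4
After 10 (craft bottle): bottle=4 clay=1 flask=4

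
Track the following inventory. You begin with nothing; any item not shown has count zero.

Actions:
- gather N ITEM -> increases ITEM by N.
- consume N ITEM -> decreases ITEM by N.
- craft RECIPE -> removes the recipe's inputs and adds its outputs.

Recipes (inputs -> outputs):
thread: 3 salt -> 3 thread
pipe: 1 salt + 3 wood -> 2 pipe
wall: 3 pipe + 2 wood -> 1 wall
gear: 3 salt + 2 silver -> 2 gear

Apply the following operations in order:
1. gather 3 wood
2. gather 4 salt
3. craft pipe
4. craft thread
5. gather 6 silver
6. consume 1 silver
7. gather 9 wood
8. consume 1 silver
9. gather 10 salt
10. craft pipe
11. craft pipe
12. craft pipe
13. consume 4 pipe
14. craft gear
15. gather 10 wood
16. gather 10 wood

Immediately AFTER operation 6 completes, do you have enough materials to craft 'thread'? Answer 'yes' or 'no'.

After 1 (gather 3 wood): wood=3
After 2 (gather 4 salt): salt=4 wood=3
After 3 (craft pipe): pipe=2 salt=3
After 4 (craft thread): pipe=2 thread=3
After 5 (gather 6 silver): pipe=2 silver=6 thread=3
After 6 (consume 1 silver): pipe=2 silver=5 thread=3

Answer: no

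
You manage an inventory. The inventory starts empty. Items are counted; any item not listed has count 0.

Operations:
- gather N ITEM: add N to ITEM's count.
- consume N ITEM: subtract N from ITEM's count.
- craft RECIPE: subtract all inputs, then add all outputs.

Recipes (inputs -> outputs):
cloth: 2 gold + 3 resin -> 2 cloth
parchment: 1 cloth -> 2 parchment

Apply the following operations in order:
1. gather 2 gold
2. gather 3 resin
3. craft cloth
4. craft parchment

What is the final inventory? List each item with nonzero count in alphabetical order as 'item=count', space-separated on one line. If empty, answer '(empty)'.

After 1 (gather 2 gold): gold=2
After 2 (gather 3 resin): gold=2 resin=3
After 3 (craft cloth): cloth=2
After 4 (craft parchment): cloth=1 parchment=2

Answer: cloth=1 parchment=2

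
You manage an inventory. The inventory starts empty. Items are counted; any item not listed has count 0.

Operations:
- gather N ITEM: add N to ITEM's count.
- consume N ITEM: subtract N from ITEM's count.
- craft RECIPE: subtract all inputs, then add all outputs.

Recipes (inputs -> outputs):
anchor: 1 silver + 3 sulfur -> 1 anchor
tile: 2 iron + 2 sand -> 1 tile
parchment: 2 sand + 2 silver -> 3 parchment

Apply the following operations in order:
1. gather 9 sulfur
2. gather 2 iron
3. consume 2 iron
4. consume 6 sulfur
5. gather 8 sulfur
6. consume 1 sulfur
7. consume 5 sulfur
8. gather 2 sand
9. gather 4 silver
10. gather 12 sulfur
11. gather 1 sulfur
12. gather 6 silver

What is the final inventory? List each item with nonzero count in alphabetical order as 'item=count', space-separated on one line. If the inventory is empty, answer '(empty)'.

Answer: sand=2 silver=10 sulfur=18

Derivation:
After 1 (gather 9 sulfur): sulfur=9
After 2 (gather 2 iron): iron=2 sulfur=9
After 3 (consume 2 iron): sulfur=9
After 4 (consume 6 sulfur): sulfur=3
After 5 (gather 8 sulfur): sulfur=11
After 6 (consume 1 sulfur): sulfur=10
After 7 (consume 5 sulfur): sulfur=5
After 8 (gather 2 sand): sand=2 sulfur=5
After 9 (gather 4 silver): sand=2 silver=4 sulfur=5
After 10 (gather 12 sulfur): sand=2 silver=4 sulfur=17
After 11 (gather 1 sulfur): sand=2 silver=4 sulfur=18
After 12 (gather 6 silver): sand=2 silver=10 sulfur=18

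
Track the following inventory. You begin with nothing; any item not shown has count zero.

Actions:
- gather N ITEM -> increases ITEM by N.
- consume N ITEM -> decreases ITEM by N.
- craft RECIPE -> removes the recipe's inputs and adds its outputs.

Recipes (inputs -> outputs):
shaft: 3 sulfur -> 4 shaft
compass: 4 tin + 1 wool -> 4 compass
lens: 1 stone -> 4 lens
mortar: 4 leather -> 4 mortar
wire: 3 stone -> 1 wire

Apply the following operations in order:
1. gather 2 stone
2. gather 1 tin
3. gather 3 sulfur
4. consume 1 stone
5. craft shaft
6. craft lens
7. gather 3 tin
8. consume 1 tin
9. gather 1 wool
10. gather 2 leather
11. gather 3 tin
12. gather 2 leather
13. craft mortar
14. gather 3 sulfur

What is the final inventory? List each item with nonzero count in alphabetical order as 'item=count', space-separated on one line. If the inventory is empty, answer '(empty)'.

After 1 (gather 2 stone): stone=2
After 2 (gather 1 tin): stone=2 tin=1
After 3 (gather 3 sulfur): stone=2 sulfur=3 tin=1
After 4 (consume 1 stone): stone=1 sulfur=3 tin=1
After 5 (craft shaft): shaft=4 stone=1 tin=1
After 6 (craft lens): lens=4 shaft=4 tin=1
After 7 (gather 3 tin): lens=4 shaft=4 tin=4
After 8 (consume 1 tin): lens=4 shaft=4 tin=3
After 9 (gather 1 wool): lens=4 shaft=4 tin=3 wool=1
After 10 (gather 2 leather): leather=2 lens=4 shaft=4 tin=3 wool=1
After 11 (gather 3 tin): leather=2 lens=4 shaft=4 tin=6 wool=1
After 12 (gather 2 leather): leather=4 lens=4 shaft=4 tin=6 wool=1
After 13 (craft mortar): lens=4 mortar=4 shaft=4 tin=6 wool=1
After 14 (gather 3 sulfur): lens=4 mortar=4 shaft=4 sulfur=3 tin=6 wool=1

Answer: lens=4 mortar=4 shaft=4 sulfur=3 tin=6 wool=1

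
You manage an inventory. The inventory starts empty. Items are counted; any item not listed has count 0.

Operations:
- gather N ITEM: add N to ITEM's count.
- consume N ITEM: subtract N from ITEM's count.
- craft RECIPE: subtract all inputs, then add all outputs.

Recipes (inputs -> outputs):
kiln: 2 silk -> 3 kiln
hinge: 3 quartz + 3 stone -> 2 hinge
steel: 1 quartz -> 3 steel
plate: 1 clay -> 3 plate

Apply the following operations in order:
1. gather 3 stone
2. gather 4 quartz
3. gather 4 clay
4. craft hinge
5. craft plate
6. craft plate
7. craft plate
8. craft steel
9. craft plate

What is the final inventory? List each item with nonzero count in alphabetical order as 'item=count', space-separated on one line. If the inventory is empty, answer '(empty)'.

Answer: hinge=2 plate=12 steel=3

Derivation:
After 1 (gather 3 stone): stone=3
After 2 (gather 4 quartz): quartz=4 stone=3
After 3 (gather 4 clay): clay=4 quartz=4 stone=3
After 4 (craft hinge): clay=4 hinge=2 quartz=1
After 5 (craft plate): clay=3 hinge=2 plate=3 quartz=1
After 6 (craft plate): clay=2 hinge=2 plate=6 quartz=1
After 7 (craft plate): clay=1 hinge=2 plate=9 quartz=1
After 8 (craft steel): clay=1 hinge=2 plate=9 steel=3
After 9 (craft plate): hinge=2 plate=12 steel=3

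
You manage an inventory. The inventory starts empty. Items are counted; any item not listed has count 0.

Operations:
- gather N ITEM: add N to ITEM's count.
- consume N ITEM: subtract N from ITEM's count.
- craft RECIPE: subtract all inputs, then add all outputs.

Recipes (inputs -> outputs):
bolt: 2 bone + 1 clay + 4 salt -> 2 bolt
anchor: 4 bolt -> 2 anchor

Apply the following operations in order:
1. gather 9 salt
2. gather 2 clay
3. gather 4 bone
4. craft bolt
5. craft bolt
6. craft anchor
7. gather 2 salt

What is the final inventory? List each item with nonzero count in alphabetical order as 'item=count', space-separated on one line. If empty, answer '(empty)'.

After 1 (gather 9 salt): salt=9
After 2 (gather 2 clay): clay=2 salt=9
After 3 (gather 4 bone): bone=4 clay=2 salt=9
After 4 (craft bolt): bolt=2 bone=2 clay=1 salt=5
After 5 (craft bolt): bolt=4 salt=1
After 6 (craft anchor): anchor=2 salt=1
After 7 (gather 2 salt): anchor=2 salt=3

Answer: anchor=2 salt=3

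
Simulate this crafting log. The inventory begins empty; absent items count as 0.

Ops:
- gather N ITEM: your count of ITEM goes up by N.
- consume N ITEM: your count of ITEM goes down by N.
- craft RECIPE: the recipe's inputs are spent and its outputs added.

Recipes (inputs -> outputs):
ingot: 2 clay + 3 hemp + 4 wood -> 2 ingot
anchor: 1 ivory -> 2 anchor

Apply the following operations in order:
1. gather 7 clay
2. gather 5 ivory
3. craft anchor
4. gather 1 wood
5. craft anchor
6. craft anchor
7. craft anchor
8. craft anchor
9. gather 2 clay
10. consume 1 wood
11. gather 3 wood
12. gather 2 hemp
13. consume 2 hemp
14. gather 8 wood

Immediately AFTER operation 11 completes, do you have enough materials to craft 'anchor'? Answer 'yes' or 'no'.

Answer: no

Derivation:
After 1 (gather 7 clay): clay=7
After 2 (gather 5 ivory): clay=7 ivory=5
After 3 (craft anchor): anchor=2 clay=7 ivory=4
After 4 (gather 1 wood): anchor=2 clay=7 ivory=4 wood=1
After 5 (craft anchor): anchor=4 clay=7 ivory=3 wood=1
After 6 (craft anchor): anchor=6 clay=7 ivory=2 wood=1
After 7 (craft anchor): anchor=8 clay=7 ivory=1 wood=1
After 8 (craft anchor): anchor=10 clay=7 wood=1
After 9 (gather 2 clay): anchor=10 clay=9 wood=1
After 10 (consume 1 wood): anchor=10 clay=9
After 11 (gather 3 wood): anchor=10 clay=9 wood=3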